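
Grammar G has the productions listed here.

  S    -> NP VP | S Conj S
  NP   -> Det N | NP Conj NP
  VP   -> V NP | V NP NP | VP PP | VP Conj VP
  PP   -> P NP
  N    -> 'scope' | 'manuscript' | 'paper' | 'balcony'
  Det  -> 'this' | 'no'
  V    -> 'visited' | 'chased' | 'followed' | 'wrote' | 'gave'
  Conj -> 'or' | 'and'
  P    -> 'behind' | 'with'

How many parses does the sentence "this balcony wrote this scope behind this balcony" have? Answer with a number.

[S [NP [Det this] [N balcony]] [VP [VP [V wrote] [NP [Det this] [N scope]]] [PP [P behind] [NP [Det this] [N balcony]]]]]
No rule offers an alternative attachment or grouping for any span, so this is the only derivation.

1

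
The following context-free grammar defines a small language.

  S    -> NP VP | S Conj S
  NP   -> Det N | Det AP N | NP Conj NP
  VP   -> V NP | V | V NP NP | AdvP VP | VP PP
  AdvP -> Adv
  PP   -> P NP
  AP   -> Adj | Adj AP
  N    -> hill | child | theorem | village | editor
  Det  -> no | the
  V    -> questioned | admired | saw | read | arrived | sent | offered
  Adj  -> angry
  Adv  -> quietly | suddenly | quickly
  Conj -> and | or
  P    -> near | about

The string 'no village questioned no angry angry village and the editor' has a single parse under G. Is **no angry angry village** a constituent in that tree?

Yes

[S [NP [Det no] [N village]] [VP [V questioned] [NP [NP [Det no] [AP [Adj angry] [AP [Adj angry]]] [N village]] [Conj and] [NP [Det the] [N editor]]]]]
The words 'no angry angry village' are exhaustively dominated by a single NP node (built by NP → Det AP N), so they form a constituent.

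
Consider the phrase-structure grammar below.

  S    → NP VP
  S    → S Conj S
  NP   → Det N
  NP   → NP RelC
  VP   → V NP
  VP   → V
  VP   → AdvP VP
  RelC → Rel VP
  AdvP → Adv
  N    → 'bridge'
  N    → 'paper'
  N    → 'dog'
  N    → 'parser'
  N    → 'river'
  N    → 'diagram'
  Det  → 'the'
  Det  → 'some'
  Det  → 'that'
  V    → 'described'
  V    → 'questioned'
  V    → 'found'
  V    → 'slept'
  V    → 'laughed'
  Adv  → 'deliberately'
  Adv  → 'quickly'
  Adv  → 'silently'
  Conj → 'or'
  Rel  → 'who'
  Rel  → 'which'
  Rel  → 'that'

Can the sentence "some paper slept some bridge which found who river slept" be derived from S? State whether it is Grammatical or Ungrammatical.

A Rel word can never sit immediately before an N word in any string this grammar generates, so the substring 'who river' rules out a derivation.

Ungrammatical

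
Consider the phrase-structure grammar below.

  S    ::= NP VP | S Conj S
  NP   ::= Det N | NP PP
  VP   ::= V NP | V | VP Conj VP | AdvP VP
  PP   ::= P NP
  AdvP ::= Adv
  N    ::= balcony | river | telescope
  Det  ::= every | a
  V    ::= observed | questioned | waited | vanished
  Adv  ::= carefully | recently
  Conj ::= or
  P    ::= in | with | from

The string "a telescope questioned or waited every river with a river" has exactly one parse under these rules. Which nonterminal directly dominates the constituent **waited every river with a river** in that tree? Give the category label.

[S [NP [Det a] [N telescope]] [VP [VP [V questioned]] [Conj or] [VP [V waited] [NP [NP [Det every] [N river]] [PP [P with] [NP [Det a] [N river]]]]]]]
The span 'waited every river with a river' is the VP node built by VP → V NP.
Its mother is the VP built by VP → VP Conj VP.

VP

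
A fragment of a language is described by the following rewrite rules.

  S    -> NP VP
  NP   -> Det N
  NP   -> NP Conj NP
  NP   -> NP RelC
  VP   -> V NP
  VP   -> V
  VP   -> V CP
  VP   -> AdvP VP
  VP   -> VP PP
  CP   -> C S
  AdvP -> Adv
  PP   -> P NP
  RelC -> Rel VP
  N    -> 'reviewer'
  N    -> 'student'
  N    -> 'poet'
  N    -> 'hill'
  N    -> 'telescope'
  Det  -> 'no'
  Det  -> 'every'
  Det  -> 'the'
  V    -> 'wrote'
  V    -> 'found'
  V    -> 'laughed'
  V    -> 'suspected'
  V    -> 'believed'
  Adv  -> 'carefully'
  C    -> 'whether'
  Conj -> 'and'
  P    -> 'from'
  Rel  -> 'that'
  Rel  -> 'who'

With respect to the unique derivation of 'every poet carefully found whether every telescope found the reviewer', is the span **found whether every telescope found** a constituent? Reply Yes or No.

No

[S [NP [Det every] [N poet]] [VP [AdvP [Adv carefully]] [VP [V found] [CP [C whether] [S [NP [Det every] [N telescope]] [VP [V found] [NP [Det the] [N reviewer]]]]]]]]
The smallest constituent containing 'found whether every telescope found' is the VP spanning 'found whether every telescope found the reviewer'; no single node in the tree dominates exactly the given words.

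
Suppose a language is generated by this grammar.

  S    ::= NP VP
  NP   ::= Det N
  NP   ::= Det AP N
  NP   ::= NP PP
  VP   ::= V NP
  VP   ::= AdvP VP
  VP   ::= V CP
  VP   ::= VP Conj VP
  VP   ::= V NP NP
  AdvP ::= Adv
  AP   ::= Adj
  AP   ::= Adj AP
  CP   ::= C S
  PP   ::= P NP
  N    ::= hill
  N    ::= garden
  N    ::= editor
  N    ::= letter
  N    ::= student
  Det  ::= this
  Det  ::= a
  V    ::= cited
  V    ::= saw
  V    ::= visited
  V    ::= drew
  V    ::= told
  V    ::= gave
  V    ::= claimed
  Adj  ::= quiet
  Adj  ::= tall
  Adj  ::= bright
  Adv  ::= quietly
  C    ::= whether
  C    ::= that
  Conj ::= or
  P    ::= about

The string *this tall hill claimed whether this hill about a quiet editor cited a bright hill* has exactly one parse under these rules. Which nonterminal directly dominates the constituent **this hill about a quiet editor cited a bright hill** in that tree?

CP

S
  NP
    Det: this
    AP
      Adj: tall
    N: hill
  VP
    V: claimed
    CP
      C: whether
      S
        NP
          NP
            Det: this
            N: hill
          PP
            P: about
            NP
              Det: a
              AP
                Adj: quiet
              N: editor
        VP
          V: cited
          NP
            Det: a
            AP
              Adj: bright
            N: hill
The span 'this hill about a quiet editor cited a bright hill' is the S node built by S → NP VP.
Its mother is the CP built by CP → C S.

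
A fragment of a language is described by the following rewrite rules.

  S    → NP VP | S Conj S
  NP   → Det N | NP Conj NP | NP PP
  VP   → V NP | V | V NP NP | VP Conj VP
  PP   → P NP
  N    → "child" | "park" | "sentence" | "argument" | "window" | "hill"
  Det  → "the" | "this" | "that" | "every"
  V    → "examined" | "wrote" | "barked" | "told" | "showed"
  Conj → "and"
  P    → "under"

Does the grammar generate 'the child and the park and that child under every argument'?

Ungrammatical

For S → NP VP, every NP-prefix leaves a non-VP remainder: after 'the child' the remainder is not a VP; after 'the child and the park' the remainder is not a VP; after 'the child and the park and that child' the remainder is not a VP. The alternative S rule S → S Conj S likewise has no satisfying split.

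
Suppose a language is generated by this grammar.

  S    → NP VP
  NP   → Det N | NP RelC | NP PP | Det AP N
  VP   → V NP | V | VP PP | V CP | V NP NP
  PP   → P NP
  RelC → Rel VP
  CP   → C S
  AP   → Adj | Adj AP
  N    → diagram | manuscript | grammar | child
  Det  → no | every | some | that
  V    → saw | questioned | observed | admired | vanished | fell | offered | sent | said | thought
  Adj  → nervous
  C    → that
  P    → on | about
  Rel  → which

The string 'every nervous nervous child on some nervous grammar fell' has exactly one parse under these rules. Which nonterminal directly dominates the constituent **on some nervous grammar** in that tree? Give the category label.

[S [NP [NP [Det every] [AP [Adj nervous] [AP [Adj nervous]]] [N child]] [PP [P on] [NP [Det some] [AP [Adj nervous]] [N grammar]]]] [VP [V fell]]]
The span 'on some nervous grammar' is the PP node built by PP → P NP.
Its mother is the NP built by NP → NP PP.

NP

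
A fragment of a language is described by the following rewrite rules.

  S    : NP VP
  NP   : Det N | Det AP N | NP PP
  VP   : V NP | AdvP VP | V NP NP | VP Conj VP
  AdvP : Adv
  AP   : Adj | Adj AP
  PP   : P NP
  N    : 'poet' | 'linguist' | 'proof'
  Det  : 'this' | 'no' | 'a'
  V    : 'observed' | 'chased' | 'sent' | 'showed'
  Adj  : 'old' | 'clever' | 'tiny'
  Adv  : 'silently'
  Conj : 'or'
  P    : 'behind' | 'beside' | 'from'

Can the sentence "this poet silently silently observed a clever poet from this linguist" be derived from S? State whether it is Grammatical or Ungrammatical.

Grammatical

S
  NP
    Det: this
    N: poet
  VP
    AdvP
      Adv: silently
    VP
      AdvP
        Adv: silently
      VP
        V: observed
        NP
          NP
            Det: a
            AP
              Adj: clever
            N: poet
          PP
            P: from
            NP
              Det: this
              N: linguist
Each bracket corresponds to one application of a listed rule, so the string is derivable from S.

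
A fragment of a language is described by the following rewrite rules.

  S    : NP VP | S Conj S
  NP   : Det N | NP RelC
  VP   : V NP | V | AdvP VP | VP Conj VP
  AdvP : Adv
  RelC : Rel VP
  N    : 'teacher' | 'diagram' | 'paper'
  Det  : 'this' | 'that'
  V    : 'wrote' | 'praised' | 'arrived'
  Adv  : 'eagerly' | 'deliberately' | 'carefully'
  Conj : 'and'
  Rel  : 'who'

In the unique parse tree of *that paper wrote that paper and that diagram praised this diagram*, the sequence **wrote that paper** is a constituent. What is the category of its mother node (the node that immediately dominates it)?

[S [S [NP [Det that] [N paper]] [VP [V wrote] [NP [Det that] [N paper]]]] [Conj and] [S [NP [Det that] [N diagram]] [VP [V praised] [NP [Det this] [N diagram]]]]]
The span 'wrote that paper' is the VP node built by VP → V NP.
Its mother is the S built by S → NP VP.

S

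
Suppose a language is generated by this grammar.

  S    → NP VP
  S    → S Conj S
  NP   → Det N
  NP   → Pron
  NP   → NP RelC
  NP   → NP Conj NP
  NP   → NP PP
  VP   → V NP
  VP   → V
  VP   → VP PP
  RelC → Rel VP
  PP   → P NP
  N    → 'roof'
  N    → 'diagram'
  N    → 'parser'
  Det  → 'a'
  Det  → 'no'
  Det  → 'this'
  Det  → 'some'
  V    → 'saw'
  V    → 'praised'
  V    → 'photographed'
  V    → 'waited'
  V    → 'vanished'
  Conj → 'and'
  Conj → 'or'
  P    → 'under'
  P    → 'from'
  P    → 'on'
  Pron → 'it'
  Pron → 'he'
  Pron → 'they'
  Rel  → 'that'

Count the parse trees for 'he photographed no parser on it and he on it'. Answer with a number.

10

Two of the 10 distinct bracketings:
[S [NP [Pron he]] [VP [V photographed] [NP [NP [NP [Det no] [N parser]] [PP [P on] [NP [Pron it]]]] [Conj and] [NP [NP [Pron he]] [PP [P on] [NP [Pron it]]]]]]]
[S [NP [Pron he]] [VP [V photographed] [NP [NP [Det no] [N parser]] [PP [P on] [NP [NP [Pron it]] [Conj and] [NP [NP [Pron he]] [PP [P on] [NP [Pron it]]]]]]]]]
The trees differ in how a recursive rule is bracketed over the same span.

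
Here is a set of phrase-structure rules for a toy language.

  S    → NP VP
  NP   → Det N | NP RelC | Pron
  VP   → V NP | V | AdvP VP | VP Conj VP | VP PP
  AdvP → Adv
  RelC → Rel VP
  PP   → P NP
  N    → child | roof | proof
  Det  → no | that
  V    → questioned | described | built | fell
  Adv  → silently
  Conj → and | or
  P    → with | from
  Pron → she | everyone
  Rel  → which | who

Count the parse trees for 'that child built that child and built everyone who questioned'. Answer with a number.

1

[S [NP [Det that] [N child]] [VP [VP [V built] [NP [Det that] [N child]]] [Conj and] [VP [V built] [NP [NP [Pron everyone]] [RelC [Rel who] [VP [V questioned]]]]]]]
No rule offers an alternative attachment or grouping for any span, so this is the only derivation.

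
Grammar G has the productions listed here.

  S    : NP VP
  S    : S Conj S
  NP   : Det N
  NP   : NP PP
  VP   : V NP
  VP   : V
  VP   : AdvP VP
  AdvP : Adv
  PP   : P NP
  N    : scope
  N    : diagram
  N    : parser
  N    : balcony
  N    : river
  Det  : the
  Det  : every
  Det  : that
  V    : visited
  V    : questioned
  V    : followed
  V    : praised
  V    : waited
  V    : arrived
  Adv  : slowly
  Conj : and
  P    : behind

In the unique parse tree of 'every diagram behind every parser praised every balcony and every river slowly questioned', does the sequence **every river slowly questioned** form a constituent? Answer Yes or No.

[S [S [NP [NP [Det every] [N diagram]] [PP [P behind] [NP [Det every] [N parser]]]] [VP [V praised] [NP [Det every] [N balcony]]]] [Conj and] [S [NP [Det every] [N river]] [VP [AdvP [Adv slowly]] [VP [V questioned]]]]]
The words 'every river slowly questioned' are exhaustively dominated by a single S node (built by S → NP VP), so they form a constituent.

Yes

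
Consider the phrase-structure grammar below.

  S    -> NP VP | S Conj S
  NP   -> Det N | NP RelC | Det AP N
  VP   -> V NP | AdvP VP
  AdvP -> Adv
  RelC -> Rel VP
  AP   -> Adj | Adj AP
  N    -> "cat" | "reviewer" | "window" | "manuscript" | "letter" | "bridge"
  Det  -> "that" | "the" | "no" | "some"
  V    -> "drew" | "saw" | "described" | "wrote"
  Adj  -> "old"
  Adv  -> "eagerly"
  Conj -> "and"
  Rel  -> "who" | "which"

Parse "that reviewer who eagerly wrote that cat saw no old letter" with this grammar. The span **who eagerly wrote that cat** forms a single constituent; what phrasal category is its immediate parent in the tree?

NP

[S [NP [NP [Det that] [N reviewer]] [RelC [Rel who] [VP [AdvP [Adv eagerly]] [VP [V wrote] [NP [Det that] [N cat]]]]]] [VP [V saw] [NP [Det no] [AP [Adj old]] [N letter]]]]
The span 'who eagerly wrote that cat' is the RelC node built by RelC → Rel VP.
Its mother is the NP built by NP → NP RelC.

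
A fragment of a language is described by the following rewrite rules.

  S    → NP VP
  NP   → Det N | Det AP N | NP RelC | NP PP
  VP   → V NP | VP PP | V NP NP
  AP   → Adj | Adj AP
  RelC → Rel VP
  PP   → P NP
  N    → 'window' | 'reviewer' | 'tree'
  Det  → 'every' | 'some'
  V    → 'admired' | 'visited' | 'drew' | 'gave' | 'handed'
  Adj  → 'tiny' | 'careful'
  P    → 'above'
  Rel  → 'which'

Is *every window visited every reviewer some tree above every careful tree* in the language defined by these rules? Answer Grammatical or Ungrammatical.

S
  NP
    Det: every
    N: window
  VP
    VP
      V: visited
      NP
        Det: every
        N: reviewer
      NP
        Det: some
        N: tree
    PP
      P: above
      NP
        Det: every
        AP
          Adj: careful
        N: tree
The bracketing above is licensed at every node by one of the given productions, with S at the root.

Grammatical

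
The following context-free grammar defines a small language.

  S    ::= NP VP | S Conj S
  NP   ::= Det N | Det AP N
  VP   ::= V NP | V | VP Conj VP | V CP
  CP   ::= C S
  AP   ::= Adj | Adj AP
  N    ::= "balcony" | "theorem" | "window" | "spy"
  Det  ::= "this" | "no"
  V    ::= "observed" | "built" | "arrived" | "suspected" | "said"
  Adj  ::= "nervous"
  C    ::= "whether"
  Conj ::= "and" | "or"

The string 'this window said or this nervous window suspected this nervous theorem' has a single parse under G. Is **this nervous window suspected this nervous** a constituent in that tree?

[S [S [NP [Det this] [N window]] [VP [V said]]] [Conj or] [S [NP [Det this] [AP [Adj nervous]] [N window]] [VP [V suspected] [NP [Det this] [AP [Adj nervous]] [N theorem]]]]]
The smallest constituent containing 'this nervous window suspected this nervous' is the S spanning 'this nervous window suspected this nervous theorem'; no single node in the tree dominates exactly the given words.

No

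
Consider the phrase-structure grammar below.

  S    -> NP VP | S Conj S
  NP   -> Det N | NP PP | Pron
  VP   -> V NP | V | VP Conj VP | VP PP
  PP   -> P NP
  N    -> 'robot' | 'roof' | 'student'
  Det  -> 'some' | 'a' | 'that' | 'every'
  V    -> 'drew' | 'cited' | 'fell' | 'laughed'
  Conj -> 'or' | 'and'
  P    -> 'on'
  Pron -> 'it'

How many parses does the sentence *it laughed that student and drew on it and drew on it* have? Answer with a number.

Two of the 7 distinct bracketings:
[S [NP [Pron it]] [VP [VP [V laughed] [NP [Det that] [N student]]] [Conj and] [VP [VP [VP [V drew]] [PP [P on] [NP [Pron it]]]] [Conj and] [VP [VP [V drew]] [PP [P on] [NP [Pron it]]]]]]]
[S [NP [Pron it]] [VP [VP [V laughed] [NP [Det that] [N student]]] [Conj and] [VP [VP [VP [VP [V drew]] [PP [P on] [NP [Pron it]]]] [Conj and] [VP [V drew]]] [PP [P on] [NP [Pron it]]]]]]
The trees differ in how a recursive rule is bracketed over the same span.

7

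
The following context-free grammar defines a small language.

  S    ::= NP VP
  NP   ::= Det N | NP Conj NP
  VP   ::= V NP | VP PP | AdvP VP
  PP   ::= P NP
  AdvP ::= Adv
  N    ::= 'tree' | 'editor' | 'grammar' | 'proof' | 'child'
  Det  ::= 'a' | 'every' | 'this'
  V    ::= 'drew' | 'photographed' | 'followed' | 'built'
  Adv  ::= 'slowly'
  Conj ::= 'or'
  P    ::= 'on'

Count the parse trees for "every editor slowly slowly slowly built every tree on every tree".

4

Two of the 4 distinct bracketings:
[S [NP [Det every] [N editor]] [VP [VP [AdvP [Adv slowly]] [VP [AdvP [Adv slowly]] [VP [AdvP [Adv slowly]] [VP [V built] [NP [Det every] [N tree]]]]]] [PP [P on] [NP [Det every] [N tree]]]]]
[S [NP [Det every] [N editor]] [VP [AdvP [Adv slowly]] [VP [VP [AdvP [Adv slowly]] [VP [AdvP [Adv slowly]] [VP [V built] [NP [Det every] [N tree]]]]] [PP [P on] [NP [Det every] [N tree]]]]]]
The trees differ in how a recursive rule is bracketed over the same span.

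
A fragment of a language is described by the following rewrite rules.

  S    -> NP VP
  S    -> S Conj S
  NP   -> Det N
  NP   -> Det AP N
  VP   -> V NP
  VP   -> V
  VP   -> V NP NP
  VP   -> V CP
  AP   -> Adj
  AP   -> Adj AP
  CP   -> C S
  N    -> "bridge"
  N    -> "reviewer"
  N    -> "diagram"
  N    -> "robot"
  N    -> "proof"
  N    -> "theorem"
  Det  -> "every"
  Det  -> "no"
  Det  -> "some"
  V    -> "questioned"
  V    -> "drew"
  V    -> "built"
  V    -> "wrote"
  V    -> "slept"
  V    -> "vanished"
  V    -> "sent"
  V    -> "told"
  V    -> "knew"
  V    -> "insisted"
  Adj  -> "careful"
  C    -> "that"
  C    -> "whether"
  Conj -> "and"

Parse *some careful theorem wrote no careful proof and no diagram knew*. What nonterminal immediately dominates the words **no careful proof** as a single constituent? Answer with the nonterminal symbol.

NP

S
  S
    NP
      Det: some
      AP
        Adj: careful
      N: theorem
    VP
      V: wrote
      NP
        Det: no
        AP
          Adj: careful
        N: proof
  Conj: and
  S
    NP
      Det: no
      N: diagram
    VP
      V: knew
The span 'no careful proof' is the NP node built by NP → Det AP N.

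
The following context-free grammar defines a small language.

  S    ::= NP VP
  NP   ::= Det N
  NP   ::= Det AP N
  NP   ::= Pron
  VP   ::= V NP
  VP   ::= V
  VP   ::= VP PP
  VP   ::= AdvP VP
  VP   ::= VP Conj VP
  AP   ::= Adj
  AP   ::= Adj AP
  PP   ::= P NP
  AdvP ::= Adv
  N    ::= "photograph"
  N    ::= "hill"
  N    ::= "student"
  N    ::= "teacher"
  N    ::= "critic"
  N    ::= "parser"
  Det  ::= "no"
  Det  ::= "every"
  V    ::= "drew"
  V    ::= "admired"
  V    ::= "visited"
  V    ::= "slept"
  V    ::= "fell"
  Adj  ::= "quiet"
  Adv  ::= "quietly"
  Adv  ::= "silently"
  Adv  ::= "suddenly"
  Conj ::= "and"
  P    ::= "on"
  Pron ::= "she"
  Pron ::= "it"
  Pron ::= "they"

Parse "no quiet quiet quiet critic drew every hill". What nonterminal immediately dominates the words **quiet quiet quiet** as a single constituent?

[S [NP [Det no] [AP [Adj quiet] [AP [Adj quiet] [AP [Adj quiet]]]] [N critic]] [VP [V drew] [NP [Det every] [N hill]]]]
The span 'quiet quiet quiet' is the AP node built by AP → Adj AP.

AP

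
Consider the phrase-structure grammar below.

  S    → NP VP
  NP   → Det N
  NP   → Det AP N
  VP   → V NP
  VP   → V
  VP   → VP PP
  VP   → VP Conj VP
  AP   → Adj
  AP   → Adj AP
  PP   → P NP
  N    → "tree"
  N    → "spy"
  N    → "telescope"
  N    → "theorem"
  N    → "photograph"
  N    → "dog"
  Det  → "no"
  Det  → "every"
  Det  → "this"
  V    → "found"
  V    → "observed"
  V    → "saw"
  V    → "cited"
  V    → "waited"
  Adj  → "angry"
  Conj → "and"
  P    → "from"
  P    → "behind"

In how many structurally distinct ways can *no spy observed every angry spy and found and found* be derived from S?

The two bracketings:
[S [NP [Det no] [N spy]] [VP [VP [V observed] [NP [Det every] [AP [Adj angry]] [N spy]]] [Conj and] [VP [VP [V found]] [Conj and] [VP [V found]]]]]
[S [NP [Det no] [N spy]] [VP [VP [VP [V observed] [NP [Det every] [AP [Adj angry]] [N spy]]] [Conj and] [VP [V found]]] [Conj and] [VP [V found]]]]
The trees differ in how a recursive rule is bracketed over the same span.

2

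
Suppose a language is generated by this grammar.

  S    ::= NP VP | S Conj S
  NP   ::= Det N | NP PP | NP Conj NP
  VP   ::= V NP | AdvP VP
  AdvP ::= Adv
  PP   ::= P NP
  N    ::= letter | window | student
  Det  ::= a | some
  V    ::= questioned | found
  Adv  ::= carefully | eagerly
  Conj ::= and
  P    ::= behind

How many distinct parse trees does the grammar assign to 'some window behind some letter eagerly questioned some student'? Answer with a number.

[S [NP [NP [Det some] [N window]] [PP [P behind] [NP [Det some] [N letter]]]] [VP [AdvP [Adv eagerly]] [VP [V questioned] [NP [Det some] [N student]]]]]
No rule offers an alternative attachment or grouping for any span, so this is the only derivation.

1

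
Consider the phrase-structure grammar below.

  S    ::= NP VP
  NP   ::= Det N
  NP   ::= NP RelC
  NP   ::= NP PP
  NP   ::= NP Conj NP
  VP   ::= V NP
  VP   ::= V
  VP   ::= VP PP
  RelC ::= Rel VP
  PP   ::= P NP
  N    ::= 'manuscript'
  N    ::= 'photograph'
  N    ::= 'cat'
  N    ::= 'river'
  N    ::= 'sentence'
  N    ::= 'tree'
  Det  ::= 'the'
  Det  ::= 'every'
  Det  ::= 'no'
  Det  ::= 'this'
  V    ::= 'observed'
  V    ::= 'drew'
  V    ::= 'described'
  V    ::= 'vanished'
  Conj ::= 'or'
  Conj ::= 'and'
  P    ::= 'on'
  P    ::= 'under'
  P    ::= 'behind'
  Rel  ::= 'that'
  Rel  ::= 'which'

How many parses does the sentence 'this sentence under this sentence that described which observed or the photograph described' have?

Two of the 4 distinct bracketings:
[S [NP [NP [Det this] [N sentence]] [PP [P under] [NP [NP [NP [NP [Det this] [N sentence]] [RelC [Rel that] [VP [V described]]]] [RelC [Rel which] [VP [V observed]]]] [Conj or] [NP [Det the] [N photograph]]]]] [VP [V described]]]
[S [NP [NP [NP [NP [NP [Det this] [N sentence]] [PP [P under] [NP [Det this] [N sentence]]]] [RelC [Rel that] [VP [V described]]]] [RelC [Rel which] [VP [V observed]]]] [Conj or] [NP [Det the] [N photograph]]] [VP [V described]]]
The trees differ in how a recursive rule is bracketed over the same span.

4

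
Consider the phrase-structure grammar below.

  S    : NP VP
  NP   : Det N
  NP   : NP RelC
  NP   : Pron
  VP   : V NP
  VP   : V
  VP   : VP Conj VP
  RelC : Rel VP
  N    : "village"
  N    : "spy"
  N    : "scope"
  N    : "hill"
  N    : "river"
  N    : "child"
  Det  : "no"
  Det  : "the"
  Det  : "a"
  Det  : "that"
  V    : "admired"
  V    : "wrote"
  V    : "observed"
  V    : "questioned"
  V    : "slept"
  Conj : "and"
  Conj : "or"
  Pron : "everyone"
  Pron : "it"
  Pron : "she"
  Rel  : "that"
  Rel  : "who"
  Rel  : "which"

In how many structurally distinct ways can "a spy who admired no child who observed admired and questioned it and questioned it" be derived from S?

4

Two of the 4 distinct bracketings:
[S [NP [NP [Det a] [N spy]] [RelC [Rel who] [VP [V admired] [NP [NP [Det no] [N child]] [RelC [Rel who] [VP [V observed]]]]]]] [VP [VP [V admired]] [Conj and] [VP [VP [V questioned] [NP [Pron it]]] [Conj and] [VP [V questioned] [NP [Pron it]]]]]]
[S [NP [NP [Det a] [N spy]] [RelC [Rel who] [VP [V admired] [NP [NP [Det no] [N child]] [RelC [Rel who] [VP [V observed]]]]]]] [VP [VP [VP [V admired]] [Conj and] [VP [V questioned] [NP [Pron it]]]] [Conj and] [VP [V questioned] [NP [Pron it]]]]]
The trees differ in how a recursive rule is bracketed over the same span.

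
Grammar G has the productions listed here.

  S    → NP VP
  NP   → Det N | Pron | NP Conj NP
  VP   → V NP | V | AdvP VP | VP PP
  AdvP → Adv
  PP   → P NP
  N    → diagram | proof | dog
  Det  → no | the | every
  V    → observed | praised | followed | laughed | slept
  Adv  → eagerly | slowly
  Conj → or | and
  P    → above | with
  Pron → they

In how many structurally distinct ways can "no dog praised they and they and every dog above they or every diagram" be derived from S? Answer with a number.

2

The two bracketings:
[S [NP [Det no] [N dog]] [VP [VP [V praised] [NP [NP [Pron they]] [Conj and] [NP [NP [Pron they]] [Conj and] [NP [Det every] [N dog]]]]] [PP [P above] [NP [NP [Pron they]] [Conj or] [NP [Det every] [N diagram]]]]]]
[S [NP [Det no] [N dog]] [VP [VP [V praised] [NP [NP [NP [Pron they]] [Conj and] [NP [Pron they]]] [Conj and] [NP [Det every] [N dog]]]] [PP [P above] [NP [NP [Pron they]] [Conj or] [NP [Det every] [N diagram]]]]]]
The trees differ in how a recursive rule is bracketed over the same span.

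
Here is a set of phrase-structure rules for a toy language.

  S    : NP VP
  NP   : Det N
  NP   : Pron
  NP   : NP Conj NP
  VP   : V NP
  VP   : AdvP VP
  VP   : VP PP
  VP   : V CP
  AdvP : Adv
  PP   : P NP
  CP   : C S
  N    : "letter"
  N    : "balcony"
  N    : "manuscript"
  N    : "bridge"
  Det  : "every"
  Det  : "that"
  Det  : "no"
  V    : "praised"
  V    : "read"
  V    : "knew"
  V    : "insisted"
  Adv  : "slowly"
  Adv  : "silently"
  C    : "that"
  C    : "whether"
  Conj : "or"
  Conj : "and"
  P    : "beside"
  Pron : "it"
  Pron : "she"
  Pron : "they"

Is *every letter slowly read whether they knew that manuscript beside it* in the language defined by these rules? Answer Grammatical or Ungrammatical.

S
  NP
    Det: every
    N: letter
  VP
    AdvP
      Adv: slowly
    VP
      VP
        V: read
        CP
          C: whether
          S
            NP
              Pron: they
            VP
              V: knew
              NP
                Det: that
                N: manuscript
      PP
        P: beside
        NP
          Pron: it
The bracketing above is licensed at every node by one of the given productions, with S at the root.

Grammatical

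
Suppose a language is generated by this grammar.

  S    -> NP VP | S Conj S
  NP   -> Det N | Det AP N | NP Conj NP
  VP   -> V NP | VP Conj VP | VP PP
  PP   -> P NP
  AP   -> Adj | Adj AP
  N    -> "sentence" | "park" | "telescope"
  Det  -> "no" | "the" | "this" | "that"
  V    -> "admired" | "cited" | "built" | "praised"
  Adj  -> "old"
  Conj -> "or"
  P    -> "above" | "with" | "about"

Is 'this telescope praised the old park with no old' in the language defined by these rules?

Ungrammatical

For S → NP VP, the only prefix that parses as NP is 'this telescope', but the remainder 'praised the old park with no old' is not a VP under these rules. The alternative S rule S → S Conj S likewise has no satisfying split.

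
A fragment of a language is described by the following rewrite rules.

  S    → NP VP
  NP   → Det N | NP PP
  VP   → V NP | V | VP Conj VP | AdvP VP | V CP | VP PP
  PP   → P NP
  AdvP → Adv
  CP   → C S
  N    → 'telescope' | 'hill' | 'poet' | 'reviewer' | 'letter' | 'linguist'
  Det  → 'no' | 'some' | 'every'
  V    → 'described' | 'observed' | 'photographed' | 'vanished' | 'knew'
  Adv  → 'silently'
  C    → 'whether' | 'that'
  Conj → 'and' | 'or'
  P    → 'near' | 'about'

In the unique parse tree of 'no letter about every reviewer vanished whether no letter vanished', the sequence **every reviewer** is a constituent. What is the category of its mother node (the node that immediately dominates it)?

[S [NP [NP [Det no] [N letter]] [PP [P about] [NP [Det every] [N reviewer]]]] [VP [V vanished] [CP [C whether] [S [NP [Det no] [N letter]] [VP [V vanished]]]]]]
The span 'every reviewer' is the NP node built by NP → Det N.
Its mother is the PP built by PP → P NP.

PP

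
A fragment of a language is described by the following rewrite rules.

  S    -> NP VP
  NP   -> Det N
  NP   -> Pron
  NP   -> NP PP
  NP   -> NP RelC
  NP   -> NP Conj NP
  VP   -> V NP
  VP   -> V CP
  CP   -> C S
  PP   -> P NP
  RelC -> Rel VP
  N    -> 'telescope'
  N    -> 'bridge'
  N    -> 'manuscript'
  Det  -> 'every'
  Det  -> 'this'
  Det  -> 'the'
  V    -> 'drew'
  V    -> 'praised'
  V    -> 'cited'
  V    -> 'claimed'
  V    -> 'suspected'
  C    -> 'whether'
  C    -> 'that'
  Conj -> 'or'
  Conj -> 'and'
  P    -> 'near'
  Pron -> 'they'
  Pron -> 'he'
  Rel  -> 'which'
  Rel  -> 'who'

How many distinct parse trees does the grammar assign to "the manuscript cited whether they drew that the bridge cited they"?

1

[S [NP [Det the] [N manuscript]] [VP [V cited] [CP [C whether] [S [NP [Pron they]] [VP [V drew] [CP [C that] [S [NP [Det the] [N bridge]] [VP [V cited] [NP [Pron they]]]]]]]]]]
No rule offers an alternative attachment or grouping for any span, so this is the only derivation.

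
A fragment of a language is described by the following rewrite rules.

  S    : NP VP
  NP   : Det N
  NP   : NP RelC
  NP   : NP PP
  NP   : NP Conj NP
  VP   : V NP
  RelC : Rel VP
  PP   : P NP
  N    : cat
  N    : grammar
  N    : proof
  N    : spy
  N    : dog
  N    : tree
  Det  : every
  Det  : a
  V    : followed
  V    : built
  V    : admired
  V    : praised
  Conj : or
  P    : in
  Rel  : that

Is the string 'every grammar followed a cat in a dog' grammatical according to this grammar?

[S [NP [Det every] [N grammar]] [VP [V followed] [NP [NP [Det a] [N cat]] [PP [P in] [NP [Det a] [N dog]]]]]]
Each bracket corresponds to one application of a listed rule, so the string is derivable from S.

Grammatical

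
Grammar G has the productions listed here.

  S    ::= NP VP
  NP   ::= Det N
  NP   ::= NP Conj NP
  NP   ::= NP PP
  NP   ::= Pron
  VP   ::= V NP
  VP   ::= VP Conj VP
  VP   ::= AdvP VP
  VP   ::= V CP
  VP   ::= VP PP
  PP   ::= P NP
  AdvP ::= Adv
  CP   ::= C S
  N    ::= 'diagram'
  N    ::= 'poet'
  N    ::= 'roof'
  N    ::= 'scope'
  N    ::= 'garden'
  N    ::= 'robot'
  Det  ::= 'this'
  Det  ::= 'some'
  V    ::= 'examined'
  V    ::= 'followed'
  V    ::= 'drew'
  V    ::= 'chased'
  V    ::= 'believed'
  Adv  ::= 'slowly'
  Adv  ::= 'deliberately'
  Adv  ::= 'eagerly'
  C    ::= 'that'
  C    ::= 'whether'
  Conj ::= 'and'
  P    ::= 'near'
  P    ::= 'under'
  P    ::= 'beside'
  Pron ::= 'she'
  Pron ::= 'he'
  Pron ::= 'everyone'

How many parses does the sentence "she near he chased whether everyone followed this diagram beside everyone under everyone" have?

9

Two of the 9 distinct bracketings:
[S [NP [NP [Pron she]] [PP [P near] [NP [Pron he]]]] [VP [V chased] [CP [C whether] [S [NP [Pron everyone]] [VP [V followed] [NP [NP [Det this] [N diagram]] [PP [P beside] [NP [NP [Pron everyone]] [PP [P under] [NP [Pron everyone]]]]]]]]]]]
[S [NP [NP [Pron she]] [PP [P near] [NP [Pron he]]]] [VP [V chased] [CP [C whether] [S [NP [Pron everyone]] [VP [V followed] [NP [NP [NP [Det this] [N diagram]] [PP [P beside] [NP [Pron everyone]]]] [PP [P under] [NP [Pron everyone]]]]]]]]]
The trees differ in how a recursive rule is bracketed over the same span.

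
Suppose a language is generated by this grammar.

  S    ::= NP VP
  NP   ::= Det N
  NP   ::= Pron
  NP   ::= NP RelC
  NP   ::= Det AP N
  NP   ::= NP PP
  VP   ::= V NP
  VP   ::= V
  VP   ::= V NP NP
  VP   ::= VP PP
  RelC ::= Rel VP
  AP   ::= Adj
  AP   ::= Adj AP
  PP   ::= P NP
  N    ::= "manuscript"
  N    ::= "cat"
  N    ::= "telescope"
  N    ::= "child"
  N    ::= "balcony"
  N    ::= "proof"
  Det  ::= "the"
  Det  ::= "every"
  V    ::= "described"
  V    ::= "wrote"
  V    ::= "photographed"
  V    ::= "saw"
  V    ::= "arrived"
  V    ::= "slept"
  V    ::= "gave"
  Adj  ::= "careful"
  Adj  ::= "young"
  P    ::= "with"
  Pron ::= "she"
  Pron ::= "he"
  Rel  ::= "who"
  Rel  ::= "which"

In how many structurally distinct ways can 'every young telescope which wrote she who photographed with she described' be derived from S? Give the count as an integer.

Two of the 6 distinct bracketings:
[S [NP [NP [Det every] [AP [Adj young]] [N telescope]] [RelC [Rel which] [VP [V wrote] [NP [NP [Pron she]] [RelC [Rel who] [VP [VP [V photographed]] [PP [P with] [NP [Pron she]]]]]]]]] [VP [V described]]]
[S [NP [NP [Det every] [AP [Adj young]] [N telescope]] [RelC [Rel which] [VP [V wrote] [NP [NP [NP [Pron she]] [RelC [Rel who] [VP [V photographed]]]] [PP [P with] [NP [Pron she]]]]]]] [VP [V described]]]
The difference turns on whether NP → NP PP is used at the relevant span, versus an alternative expansion of NP.

6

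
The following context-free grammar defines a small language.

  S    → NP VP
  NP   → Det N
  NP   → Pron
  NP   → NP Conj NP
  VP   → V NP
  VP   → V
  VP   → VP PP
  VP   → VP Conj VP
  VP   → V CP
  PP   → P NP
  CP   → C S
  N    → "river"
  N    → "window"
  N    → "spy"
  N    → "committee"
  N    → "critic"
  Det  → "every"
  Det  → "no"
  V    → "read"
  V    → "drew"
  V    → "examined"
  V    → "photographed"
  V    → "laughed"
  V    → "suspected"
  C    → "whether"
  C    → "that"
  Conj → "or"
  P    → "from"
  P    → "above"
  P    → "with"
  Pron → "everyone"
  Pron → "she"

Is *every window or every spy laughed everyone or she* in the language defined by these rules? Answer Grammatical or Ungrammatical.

Grammatical

S
  NP
    NP
      Det: every
      N: window
    Conj: or
    NP
      Det: every
      N: spy
  VP
    V: laughed
    NP
      NP
        Pron: everyone
      Conj: or
      NP
        Pron: she
The bracketing above is licensed at every node by one of the given productions, with S at the root.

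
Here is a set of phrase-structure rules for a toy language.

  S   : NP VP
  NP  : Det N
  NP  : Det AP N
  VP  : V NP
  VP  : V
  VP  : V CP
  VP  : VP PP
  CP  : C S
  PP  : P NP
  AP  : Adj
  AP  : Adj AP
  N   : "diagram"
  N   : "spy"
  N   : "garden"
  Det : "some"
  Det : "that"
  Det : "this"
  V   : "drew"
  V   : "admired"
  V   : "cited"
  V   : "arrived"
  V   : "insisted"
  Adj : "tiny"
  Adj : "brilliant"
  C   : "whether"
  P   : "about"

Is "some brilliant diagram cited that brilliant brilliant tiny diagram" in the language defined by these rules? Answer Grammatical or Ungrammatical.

Grammatical

[S [NP [Det some] [AP [Adj brilliant]] [N diagram]] [VP [V cited] [NP [Det that] [AP [Adj brilliant] [AP [Adj brilliant] [AP [Adj tiny]]]] [N diagram]]]]
Each bracket corresponds to one application of a listed rule, so the string is derivable from S.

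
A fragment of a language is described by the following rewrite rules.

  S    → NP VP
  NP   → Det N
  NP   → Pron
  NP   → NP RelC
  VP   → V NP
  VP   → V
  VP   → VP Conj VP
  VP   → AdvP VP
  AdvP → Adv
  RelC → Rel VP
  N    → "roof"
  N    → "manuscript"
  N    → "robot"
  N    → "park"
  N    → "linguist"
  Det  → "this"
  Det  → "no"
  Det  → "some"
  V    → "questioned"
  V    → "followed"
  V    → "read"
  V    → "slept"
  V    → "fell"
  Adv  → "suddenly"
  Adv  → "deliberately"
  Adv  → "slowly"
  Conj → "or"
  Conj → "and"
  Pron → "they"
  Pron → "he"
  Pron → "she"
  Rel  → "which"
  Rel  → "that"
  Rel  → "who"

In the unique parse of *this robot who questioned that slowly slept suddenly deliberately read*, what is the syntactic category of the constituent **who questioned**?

RelC

[S [NP [NP [NP [Det this] [N robot]] [RelC [Rel who] [VP [V questioned]]]] [RelC [Rel that] [VP [AdvP [Adv slowly]] [VP [V slept]]]]] [VP [AdvP [Adv suddenly]] [VP [AdvP [Adv deliberately]] [VP [V read]]]]]
The span 'who questioned' is the RelC node built by RelC → Rel VP.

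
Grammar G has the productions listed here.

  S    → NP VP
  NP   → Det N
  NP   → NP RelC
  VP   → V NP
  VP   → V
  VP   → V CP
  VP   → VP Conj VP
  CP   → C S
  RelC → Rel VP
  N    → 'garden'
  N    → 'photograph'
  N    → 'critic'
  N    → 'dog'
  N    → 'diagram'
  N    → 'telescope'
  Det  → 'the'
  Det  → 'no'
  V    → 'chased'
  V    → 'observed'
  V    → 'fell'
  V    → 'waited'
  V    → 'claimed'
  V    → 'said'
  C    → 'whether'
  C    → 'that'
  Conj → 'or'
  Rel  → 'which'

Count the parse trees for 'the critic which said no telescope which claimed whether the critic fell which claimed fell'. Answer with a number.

3

Two of the 3 distinct bracketings:
[S [NP [NP [Det the] [N critic]] [RelC [Rel which] [VP [V said] [NP [NP [NP [Det no] [N telescope]] [RelC [Rel which] [VP [V claimed] [CP [C whether] [S [NP [Det the] [N critic]] [VP [V fell]]]]]]] [RelC [Rel which] [VP [V claimed]]]]]]] [VP [V fell]]]
[S [NP [NP [NP [Det the] [N critic]] [RelC [Rel which] [VP [V said] [NP [NP [Det no] [N telescope]] [RelC [Rel which] [VP [V claimed] [CP [C whether] [S [NP [Det the] [N critic]] [VP [V fell]]]]]]]]]] [RelC [Rel which] [VP [V claimed]]]] [VP [V fell]]]
The trees differ in how a recursive rule is bracketed over the same span.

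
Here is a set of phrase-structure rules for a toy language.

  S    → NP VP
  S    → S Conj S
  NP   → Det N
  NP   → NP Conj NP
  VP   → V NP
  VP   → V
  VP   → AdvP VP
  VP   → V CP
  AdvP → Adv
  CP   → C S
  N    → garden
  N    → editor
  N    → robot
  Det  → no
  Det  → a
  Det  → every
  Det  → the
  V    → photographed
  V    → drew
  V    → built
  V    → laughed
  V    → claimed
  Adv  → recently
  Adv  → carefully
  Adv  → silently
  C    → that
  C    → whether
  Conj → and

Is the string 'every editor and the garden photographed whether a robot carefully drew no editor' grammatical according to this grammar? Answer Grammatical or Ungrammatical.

[S [NP [NP [Det every] [N editor]] [Conj and] [NP [Det the] [N garden]]] [VP [V photographed] [CP [C whether] [S [NP [Det a] [N robot]] [VP [AdvP [Adv carefully]] [VP [V drew] [NP [Det no] [N editor]]]]]]]]
The bracketing above is licensed at every node by one of the given productions, with S at the root.

Grammatical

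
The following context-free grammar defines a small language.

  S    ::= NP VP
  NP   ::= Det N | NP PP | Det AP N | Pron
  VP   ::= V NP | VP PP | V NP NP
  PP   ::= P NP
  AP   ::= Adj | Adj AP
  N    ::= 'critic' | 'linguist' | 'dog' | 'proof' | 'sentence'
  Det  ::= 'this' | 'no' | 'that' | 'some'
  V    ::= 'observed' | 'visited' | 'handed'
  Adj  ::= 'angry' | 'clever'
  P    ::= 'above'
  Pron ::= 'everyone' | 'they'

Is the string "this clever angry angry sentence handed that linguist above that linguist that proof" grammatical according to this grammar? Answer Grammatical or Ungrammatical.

S
  NP
    Det: this
    AP
      Adj: clever
      AP
        Adj: angry
        AP
          Adj: angry
    N: sentence
  VP
    V: handed
    NP
      NP
        Det: that
        N: linguist
      PP
        P: above
        NP
          Det: that
          N: linguist
    NP
      Det: that
      N: proof
Each bracket corresponds to one application of a listed rule, so the string is derivable from S.

Grammatical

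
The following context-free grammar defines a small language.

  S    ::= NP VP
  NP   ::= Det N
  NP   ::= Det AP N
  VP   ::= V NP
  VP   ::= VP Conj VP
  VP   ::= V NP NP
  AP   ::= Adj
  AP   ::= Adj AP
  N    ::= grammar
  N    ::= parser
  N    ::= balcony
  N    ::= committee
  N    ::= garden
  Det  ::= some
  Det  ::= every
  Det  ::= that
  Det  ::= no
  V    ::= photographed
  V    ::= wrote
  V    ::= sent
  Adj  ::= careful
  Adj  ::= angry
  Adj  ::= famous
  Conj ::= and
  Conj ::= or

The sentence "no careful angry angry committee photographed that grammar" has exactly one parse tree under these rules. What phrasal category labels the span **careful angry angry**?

S
  NP
    Det: no
    AP
      Adj: careful
      AP
        Adj: angry
        AP
          Adj: angry
    N: committee
  VP
    V: photographed
    NP
      Det: that
      N: grammar
The span 'careful angry angry' is the AP node built by AP → Adj AP.

AP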